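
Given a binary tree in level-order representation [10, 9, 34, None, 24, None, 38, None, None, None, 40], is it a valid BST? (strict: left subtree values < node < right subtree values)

Level-order array: [10, 9, 34, None, 24, None, 38, None, None, None, 40]
Validate using subtree bounds (lo, hi): at each node, require lo < value < hi,
then recurse left with hi=value and right with lo=value.
Preorder trace (stopping at first violation):
  at node 10 with bounds (-inf, +inf): OK
  at node 9 with bounds (-inf, 10): OK
  at node 24 with bounds (9, 10): VIOLATION
Node 24 violates its bound: not (9 < 24 < 10).
Result: Not a valid BST


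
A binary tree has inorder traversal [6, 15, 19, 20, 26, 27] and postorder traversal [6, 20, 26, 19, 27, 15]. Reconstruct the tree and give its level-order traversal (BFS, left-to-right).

Inorder:   [6, 15, 19, 20, 26, 27]
Postorder: [6, 20, 26, 19, 27, 15]
Algorithm: postorder visits root last, so walk postorder right-to-left;
each value is the root of the current inorder slice — split it at that
value, recurse on the right subtree first, then the left.
Recursive splits:
  root=15; inorder splits into left=[6], right=[19, 20, 26, 27]
  root=27; inorder splits into left=[19, 20, 26], right=[]
  root=19; inorder splits into left=[], right=[20, 26]
  root=26; inorder splits into left=[20], right=[]
  root=20; inorder splits into left=[], right=[]
  root=6; inorder splits into left=[], right=[]
Reconstructed level-order: [15, 6, 27, 19, 26, 20]


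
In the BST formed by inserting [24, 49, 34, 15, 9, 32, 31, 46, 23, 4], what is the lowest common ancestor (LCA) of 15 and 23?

Tree insertion order: [24, 49, 34, 15, 9, 32, 31, 46, 23, 4]
Tree (level-order array): [24, 15, 49, 9, 23, 34, None, 4, None, None, None, 32, 46, None, None, 31]
In a BST, the LCA of p=15, q=23 is the first node v on the
root-to-leaf path with p <= v <= q (go left if both < v, right if both > v).
Walk from root:
  at 24: both 15 and 23 < 24, go left
  at 15: 15 <= 15 <= 23, this is the LCA
LCA = 15


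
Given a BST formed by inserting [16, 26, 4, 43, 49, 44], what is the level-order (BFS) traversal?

Tree insertion order: [16, 26, 4, 43, 49, 44]
Tree (level-order array): [16, 4, 26, None, None, None, 43, None, 49, 44]
BFS from the root, enqueuing left then right child of each popped node:
  queue [16] -> pop 16, enqueue [4, 26], visited so far: [16]
  queue [4, 26] -> pop 4, enqueue [none], visited so far: [16, 4]
  queue [26] -> pop 26, enqueue [43], visited so far: [16, 4, 26]
  queue [43] -> pop 43, enqueue [49], visited so far: [16, 4, 26, 43]
  queue [49] -> pop 49, enqueue [44], visited so far: [16, 4, 26, 43, 49]
  queue [44] -> pop 44, enqueue [none], visited so far: [16, 4, 26, 43, 49, 44]
Result: [16, 4, 26, 43, 49, 44]


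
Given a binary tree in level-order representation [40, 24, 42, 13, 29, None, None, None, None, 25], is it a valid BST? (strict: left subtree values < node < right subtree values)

Level-order array: [40, 24, 42, 13, 29, None, None, None, None, 25]
Validate using subtree bounds (lo, hi): at each node, require lo < value < hi,
then recurse left with hi=value and right with lo=value.
Preorder trace (stopping at first violation):
  at node 40 with bounds (-inf, +inf): OK
  at node 24 with bounds (-inf, 40): OK
  at node 13 with bounds (-inf, 24): OK
  at node 29 with bounds (24, 40): OK
  at node 25 with bounds (24, 29): OK
  at node 42 with bounds (40, +inf): OK
No violation found at any node.
Result: Valid BST


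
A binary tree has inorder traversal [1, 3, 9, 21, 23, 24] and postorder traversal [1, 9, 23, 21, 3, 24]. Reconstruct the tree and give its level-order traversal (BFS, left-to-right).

Inorder:   [1, 3, 9, 21, 23, 24]
Postorder: [1, 9, 23, 21, 3, 24]
Algorithm: postorder visits root last, so walk postorder right-to-left;
each value is the root of the current inorder slice — split it at that
value, recurse on the right subtree first, then the left.
Recursive splits:
  root=24; inorder splits into left=[1, 3, 9, 21, 23], right=[]
  root=3; inorder splits into left=[1], right=[9, 21, 23]
  root=21; inorder splits into left=[9], right=[23]
  root=23; inorder splits into left=[], right=[]
  root=9; inorder splits into left=[], right=[]
  root=1; inorder splits into left=[], right=[]
Reconstructed level-order: [24, 3, 1, 21, 9, 23]


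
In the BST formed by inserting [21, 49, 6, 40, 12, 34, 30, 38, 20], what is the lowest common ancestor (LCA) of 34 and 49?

Tree insertion order: [21, 49, 6, 40, 12, 34, 30, 38, 20]
Tree (level-order array): [21, 6, 49, None, 12, 40, None, None, 20, 34, None, None, None, 30, 38]
In a BST, the LCA of p=34, q=49 is the first node v on the
root-to-leaf path with p <= v <= q (go left if both < v, right if both > v).
Walk from root:
  at 21: both 34 and 49 > 21, go right
  at 49: 34 <= 49 <= 49, this is the LCA
LCA = 49


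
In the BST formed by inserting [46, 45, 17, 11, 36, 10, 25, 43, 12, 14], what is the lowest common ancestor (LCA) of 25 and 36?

Tree insertion order: [46, 45, 17, 11, 36, 10, 25, 43, 12, 14]
Tree (level-order array): [46, 45, None, 17, None, 11, 36, 10, 12, 25, 43, None, None, None, 14]
In a BST, the LCA of p=25, q=36 is the first node v on the
root-to-leaf path with p <= v <= q (go left if both < v, right if both > v).
Walk from root:
  at 46: both 25 and 36 < 46, go left
  at 45: both 25 and 36 < 45, go left
  at 17: both 25 and 36 > 17, go right
  at 36: 25 <= 36 <= 36, this is the LCA
LCA = 36


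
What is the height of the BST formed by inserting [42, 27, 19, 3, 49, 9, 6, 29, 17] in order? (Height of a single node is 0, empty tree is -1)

Insertion order: [42, 27, 19, 3, 49, 9, 6, 29, 17]
Tree (level-order array): [42, 27, 49, 19, 29, None, None, 3, None, None, None, None, 9, 6, 17]
Compute height bottom-up (empty subtree = -1):
  height(6) = 1 + max(-1, -1) = 0
  height(17) = 1 + max(-1, -1) = 0
  height(9) = 1 + max(0, 0) = 1
  height(3) = 1 + max(-1, 1) = 2
  height(19) = 1 + max(2, -1) = 3
  height(29) = 1 + max(-1, -1) = 0
  height(27) = 1 + max(3, 0) = 4
  height(49) = 1 + max(-1, -1) = 0
  height(42) = 1 + max(4, 0) = 5
Height = 5


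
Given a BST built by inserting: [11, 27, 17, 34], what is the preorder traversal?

Tree insertion order: [11, 27, 17, 34]
Tree (level-order array): [11, None, 27, 17, 34]
Preorder traversal: [11, 27, 17, 34]


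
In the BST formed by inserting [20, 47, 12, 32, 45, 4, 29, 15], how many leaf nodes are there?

Tree built from: [20, 47, 12, 32, 45, 4, 29, 15]
Tree (level-order array): [20, 12, 47, 4, 15, 32, None, None, None, None, None, 29, 45]
Rule: A leaf has 0 children.
Per-node child counts:
  node 20: 2 child(ren)
  node 12: 2 child(ren)
  node 4: 0 child(ren)
  node 15: 0 child(ren)
  node 47: 1 child(ren)
  node 32: 2 child(ren)
  node 29: 0 child(ren)
  node 45: 0 child(ren)
Matching nodes: [4, 15, 29, 45]
Count of leaf nodes: 4


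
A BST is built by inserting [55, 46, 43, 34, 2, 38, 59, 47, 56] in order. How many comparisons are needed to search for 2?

Search path for 2: 55 -> 46 -> 43 -> 34 -> 2
Found: True
Comparisons: 5


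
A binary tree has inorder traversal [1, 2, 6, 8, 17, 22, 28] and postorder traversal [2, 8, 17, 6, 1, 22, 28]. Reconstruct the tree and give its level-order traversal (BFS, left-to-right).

Inorder:   [1, 2, 6, 8, 17, 22, 28]
Postorder: [2, 8, 17, 6, 1, 22, 28]
Algorithm: postorder visits root last, so walk postorder right-to-left;
each value is the root of the current inorder slice — split it at that
value, recurse on the right subtree first, then the left.
Recursive splits:
  root=28; inorder splits into left=[1, 2, 6, 8, 17, 22], right=[]
  root=22; inorder splits into left=[1, 2, 6, 8, 17], right=[]
  root=1; inorder splits into left=[], right=[2, 6, 8, 17]
  root=6; inorder splits into left=[2], right=[8, 17]
  root=17; inorder splits into left=[8], right=[]
  root=8; inorder splits into left=[], right=[]
  root=2; inorder splits into left=[], right=[]
Reconstructed level-order: [28, 22, 1, 6, 2, 17, 8]


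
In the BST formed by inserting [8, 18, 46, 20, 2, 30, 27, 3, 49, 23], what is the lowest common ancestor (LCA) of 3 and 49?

Tree insertion order: [8, 18, 46, 20, 2, 30, 27, 3, 49, 23]
Tree (level-order array): [8, 2, 18, None, 3, None, 46, None, None, 20, 49, None, 30, None, None, 27, None, 23]
In a BST, the LCA of p=3, q=49 is the first node v on the
root-to-leaf path with p <= v <= q (go left if both < v, right if both > v).
Walk from root:
  at 8: 3 <= 8 <= 49, this is the LCA
LCA = 8


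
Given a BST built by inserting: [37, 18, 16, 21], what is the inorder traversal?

Tree insertion order: [37, 18, 16, 21]
Tree (level-order array): [37, 18, None, 16, 21]
Inorder traversal: [16, 18, 21, 37]


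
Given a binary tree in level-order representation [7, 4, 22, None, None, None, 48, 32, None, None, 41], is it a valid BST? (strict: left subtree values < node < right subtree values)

Level-order array: [7, 4, 22, None, None, None, 48, 32, None, None, 41]
Validate using subtree bounds (lo, hi): at each node, require lo < value < hi,
then recurse left with hi=value and right with lo=value.
Preorder trace (stopping at first violation):
  at node 7 with bounds (-inf, +inf): OK
  at node 4 with bounds (-inf, 7): OK
  at node 22 with bounds (7, +inf): OK
  at node 48 with bounds (22, +inf): OK
  at node 32 with bounds (22, 48): OK
  at node 41 with bounds (32, 48): OK
No violation found at any node.
Result: Valid BST


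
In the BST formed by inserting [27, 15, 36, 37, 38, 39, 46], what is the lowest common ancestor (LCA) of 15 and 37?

Tree insertion order: [27, 15, 36, 37, 38, 39, 46]
Tree (level-order array): [27, 15, 36, None, None, None, 37, None, 38, None, 39, None, 46]
In a BST, the LCA of p=15, q=37 is the first node v on the
root-to-leaf path with p <= v <= q (go left if both < v, right if both > v).
Walk from root:
  at 27: 15 <= 27 <= 37, this is the LCA
LCA = 27


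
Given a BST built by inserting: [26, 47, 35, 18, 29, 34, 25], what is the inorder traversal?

Tree insertion order: [26, 47, 35, 18, 29, 34, 25]
Tree (level-order array): [26, 18, 47, None, 25, 35, None, None, None, 29, None, None, 34]
Inorder traversal: [18, 25, 26, 29, 34, 35, 47]


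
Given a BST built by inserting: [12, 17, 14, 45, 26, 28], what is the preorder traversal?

Tree insertion order: [12, 17, 14, 45, 26, 28]
Tree (level-order array): [12, None, 17, 14, 45, None, None, 26, None, None, 28]
Preorder traversal: [12, 17, 14, 45, 26, 28]


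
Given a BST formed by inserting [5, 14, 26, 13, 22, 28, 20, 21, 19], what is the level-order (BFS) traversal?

Tree insertion order: [5, 14, 26, 13, 22, 28, 20, 21, 19]
Tree (level-order array): [5, None, 14, 13, 26, None, None, 22, 28, 20, None, None, None, 19, 21]
BFS from the root, enqueuing left then right child of each popped node:
  queue [5] -> pop 5, enqueue [14], visited so far: [5]
  queue [14] -> pop 14, enqueue [13, 26], visited so far: [5, 14]
  queue [13, 26] -> pop 13, enqueue [none], visited so far: [5, 14, 13]
  queue [26] -> pop 26, enqueue [22, 28], visited so far: [5, 14, 13, 26]
  queue [22, 28] -> pop 22, enqueue [20], visited so far: [5, 14, 13, 26, 22]
  queue [28, 20] -> pop 28, enqueue [none], visited so far: [5, 14, 13, 26, 22, 28]
  queue [20] -> pop 20, enqueue [19, 21], visited so far: [5, 14, 13, 26, 22, 28, 20]
  queue [19, 21] -> pop 19, enqueue [none], visited so far: [5, 14, 13, 26, 22, 28, 20, 19]
  queue [21] -> pop 21, enqueue [none], visited so far: [5, 14, 13, 26, 22, 28, 20, 19, 21]
Result: [5, 14, 13, 26, 22, 28, 20, 19, 21]


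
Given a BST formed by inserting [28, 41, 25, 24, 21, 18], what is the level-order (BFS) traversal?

Tree insertion order: [28, 41, 25, 24, 21, 18]
Tree (level-order array): [28, 25, 41, 24, None, None, None, 21, None, 18]
BFS from the root, enqueuing left then right child of each popped node:
  queue [28] -> pop 28, enqueue [25, 41], visited so far: [28]
  queue [25, 41] -> pop 25, enqueue [24], visited so far: [28, 25]
  queue [41, 24] -> pop 41, enqueue [none], visited so far: [28, 25, 41]
  queue [24] -> pop 24, enqueue [21], visited so far: [28, 25, 41, 24]
  queue [21] -> pop 21, enqueue [18], visited so far: [28, 25, 41, 24, 21]
  queue [18] -> pop 18, enqueue [none], visited so far: [28, 25, 41, 24, 21, 18]
Result: [28, 25, 41, 24, 21, 18]


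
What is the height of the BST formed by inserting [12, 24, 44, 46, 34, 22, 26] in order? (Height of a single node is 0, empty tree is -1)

Insertion order: [12, 24, 44, 46, 34, 22, 26]
Tree (level-order array): [12, None, 24, 22, 44, None, None, 34, 46, 26]
Compute height bottom-up (empty subtree = -1):
  height(22) = 1 + max(-1, -1) = 0
  height(26) = 1 + max(-1, -1) = 0
  height(34) = 1 + max(0, -1) = 1
  height(46) = 1 + max(-1, -1) = 0
  height(44) = 1 + max(1, 0) = 2
  height(24) = 1 + max(0, 2) = 3
  height(12) = 1 + max(-1, 3) = 4
Height = 4


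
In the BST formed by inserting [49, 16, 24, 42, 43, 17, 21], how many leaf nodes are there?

Tree built from: [49, 16, 24, 42, 43, 17, 21]
Tree (level-order array): [49, 16, None, None, 24, 17, 42, None, 21, None, 43]
Rule: A leaf has 0 children.
Per-node child counts:
  node 49: 1 child(ren)
  node 16: 1 child(ren)
  node 24: 2 child(ren)
  node 17: 1 child(ren)
  node 21: 0 child(ren)
  node 42: 1 child(ren)
  node 43: 0 child(ren)
Matching nodes: [21, 43]
Count of leaf nodes: 2


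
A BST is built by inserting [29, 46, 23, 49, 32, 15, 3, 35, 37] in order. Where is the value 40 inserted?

Starting tree (level order): [29, 23, 46, 15, None, 32, 49, 3, None, None, 35, None, None, None, None, None, 37]
Insertion path: 29 -> 46 -> 32 -> 35 -> 37
Result: insert 40 as right child of 37
Final tree (level order): [29, 23, 46, 15, None, 32, 49, 3, None, None, 35, None, None, None, None, None, 37, None, 40]


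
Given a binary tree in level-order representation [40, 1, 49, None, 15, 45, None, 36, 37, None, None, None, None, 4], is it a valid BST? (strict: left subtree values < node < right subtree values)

Level-order array: [40, 1, 49, None, 15, 45, None, 36, 37, None, None, None, None, 4]
Validate using subtree bounds (lo, hi): at each node, require lo < value < hi,
then recurse left with hi=value and right with lo=value.
Preorder trace (stopping at first violation):
  at node 40 with bounds (-inf, +inf): OK
  at node 1 with bounds (-inf, 40): OK
  at node 15 with bounds (1, 40): OK
  at node 36 with bounds (1, 15): VIOLATION
Node 36 violates its bound: not (1 < 36 < 15).
Result: Not a valid BST


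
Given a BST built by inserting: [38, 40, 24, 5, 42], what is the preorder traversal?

Tree insertion order: [38, 40, 24, 5, 42]
Tree (level-order array): [38, 24, 40, 5, None, None, 42]
Preorder traversal: [38, 24, 5, 40, 42]


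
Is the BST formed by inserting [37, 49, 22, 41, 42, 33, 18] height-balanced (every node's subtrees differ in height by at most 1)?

Tree (level-order array): [37, 22, 49, 18, 33, 41, None, None, None, None, None, None, 42]
Definition: a tree is height-balanced if, at every node, |h(left) - h(right)| <= 1 (empty subtree has height -1).
Bottom-up per-node check:
  node 18: h_left=-1, h_right=-1, diff=0 [OK], height=0
  node 33: h_left=-1, h_right=-1, diff=0 [OK], height=0
  node 22: h_left=0, h_right=0, diff=0 [OK], height=1
  node 42: h_left=-1, h_right=-1, diff=0 [OK], height=0
  node 41: h_left=-1, h_right=0, diff=1 [OK], height=1
  node 49: h_left=1, h_right=-1, diff=2 [FAIL (|1--1|=2 > 1)], height=2
  node 37: h_left=1, h_right=2, diff=1 [OK], height=3
Node 49 violates the condition: |1 - -1| = 2 > 1.
Result: Not balanced


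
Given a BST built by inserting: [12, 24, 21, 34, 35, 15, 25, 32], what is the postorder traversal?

Tree insertion order: [12, 24, 21, 34, 35, 15, 25, 32]
Tree (level-order array): [12, None, 24, 21, 34, 15, None, 25, 35, None, None, None, 32]
Postorder traversal: [15, 21, 32, 25, 35, 34, 24, 12]


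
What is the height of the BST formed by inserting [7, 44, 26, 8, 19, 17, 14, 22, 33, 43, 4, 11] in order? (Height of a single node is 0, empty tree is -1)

Insertion order: [7, 44, 26, 8, 19, 17, 14, 22, 33, 43, 4, 11]
Tree (level-order array): [7, 4, 44, None, None, 26, None, 8, 33, None, 19, None, 43, 17, 22, None, None, 14, None, None, None, 11]
Compute height bottom-up (empty subtree = -1):
  height(4) = 1 + max(-1, -1) = 0
  height(11) = 1 + max(-1, -1) = 0
  height(14) = 1 + max(0, -1) = 1
  height(17) = 1 + max(1, -1) = 2
  height(22) = 1 + max(-1, -1) = 0
  height(19) = 1 + max(2, 0) = 3
  height(8) = 1 + max(-1, 3) = 4
  height(43) = 1 + max(-1, -1) = 0
  height(33) = 1 + max(-1, 0) = 1
  height(26) = 1 + max(4, 1) = 5
  height(44) = 1 + max(5, -1) = 6
  height(7) = 1 + max(0, 6) = 7
Height = 7


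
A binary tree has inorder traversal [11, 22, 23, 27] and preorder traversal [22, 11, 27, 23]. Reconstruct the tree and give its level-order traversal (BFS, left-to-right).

Inorder:  [11, 22, 23, 27]
Preorder: [22, 11, 27, 23]
Algorithm: preorder visits root first, so consume preorder in order;
for each root, split the current inorder slice at that value into
left-subtree inorder and right-subtree inorder, then recurse.
Recursive splits:
  root=22; inorder splits into left=[11], right=[23, 27]
  root=11; inorder splits into left=[], right=[]
  root=27; inorder splits into left=[23], right=[]
  root=23; inorder splits into left=[], right=[]
Reconstructed level-order: [22, 11, 27, 23]


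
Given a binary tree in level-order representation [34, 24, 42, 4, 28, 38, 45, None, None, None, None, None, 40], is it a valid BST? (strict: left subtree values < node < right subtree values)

Level-order array: [34, 24, 42, 4, 28, 38, 45, None, None, None, None, None, 40]
Validate using subtree bounds (lo, hi): at each node, require lo < value < hi,
then recurse left with hi=value and right with lo=value.
Preorder trace (stopping at first violation):
  at node 34 with bounds (-inf, +inf): OK
  at node 24 with bounds (-inf, 34): OK
  at node 4 with bounds (-inf, 24): OK
  at node 28 with bounds (24, 34): OK
  at node 42 with bounds (34, +inf): OK
  at node 38 with bounds (34, 42): OK
  at node 40 with bounds (38, 42): OK
  at node 45 with bounds (42, +inf): OK
No violation found at any node.
Result: Valid BST


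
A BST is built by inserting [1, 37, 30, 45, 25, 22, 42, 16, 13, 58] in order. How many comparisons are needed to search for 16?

Search path for 16: 1 -> 37 -> 30 -> 25 -> 22 -> 16
Found: True
Comparisons: 6


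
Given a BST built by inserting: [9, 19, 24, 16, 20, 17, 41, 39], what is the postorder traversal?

Tree insertion order: [9, 19, 24, 16, 20, 17, 41, 39]
Tree (level-order array): [9, None, 19, 16, 24, None, 17, 20, 41, None, None, None, None, 39]
Postorder traversal: [17, 16, 20, 39, 41, 24, 19, 9]


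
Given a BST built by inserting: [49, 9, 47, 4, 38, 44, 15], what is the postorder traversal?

Tree insertion order: [49, 9, 47, 4, 38, 44, 15]
Tree (level-order array): [49, 9, None, 4, 47, None, None, 38, None, 15, 44]
Postorder traversal: [4, 15, 44, 38, 47, 9, 49]


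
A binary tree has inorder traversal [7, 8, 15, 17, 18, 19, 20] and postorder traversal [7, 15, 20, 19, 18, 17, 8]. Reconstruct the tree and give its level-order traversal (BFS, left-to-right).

Inorder:   [7, 8, 15, 17, 18, 19, 20]
Postorder: [7, 15, 20, 19, 18, 17, 8]
Algorithm: postorder visits root last, so walk postorder right-to-left;
each value is the root of the current inorder slice — split it at that
value, recurse on the right subtree first, then the left.
Recursive splits:
  root=8; inorder splits into left=[7], right=[15, 17, 18, 19, 20]
  root=17; inorder splits into left=[15], right=[18, 19, 20]
  root=18; inorder splits into left=[], right=[19, 20]
  root=19; inorder splits into left=[], right=[20]
  root=20; inorder splits into left=[], right=[]
  root=15; inorder splits into left=[], right=[]
  root=7; inorder splits into left=[], right=[]
Reconstructed level-order: [8, 7, 17, 15, 18, 19, 20]


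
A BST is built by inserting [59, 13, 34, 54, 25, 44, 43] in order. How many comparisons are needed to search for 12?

Search path for 12: 59 -> 13
Found: False
Comparisons: 2


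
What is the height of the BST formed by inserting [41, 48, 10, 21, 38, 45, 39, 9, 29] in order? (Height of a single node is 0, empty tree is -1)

Insertion order: [41, 48, 10, 21, 38, 45, 39, 9, 29]
Tree (level-order array): [41, 10, 48, 9, 21, 45, None, None, None, None, 38, None, None, 29, 39]
Compute height bottom-up (empty subtree = -1):
  height(9) = 1 + max(-1, -1) = 0
  height(29) = 1 + max(-1, -1) = 0
  height(39) = 1 + max(-1, -1) = 0
  height(38) = 1 + max(0, 0) = 1
  height(21) = 1 + max(-1, 1) = 2
  height(10) = 1 + max(0, 2) = 3
  height(45) = 1 + max(-1, -1) = 0
  height(48) = 1 + max(0, -1) = 1
  height(41) = 1 + max(3, 1) = 4
Height = 4


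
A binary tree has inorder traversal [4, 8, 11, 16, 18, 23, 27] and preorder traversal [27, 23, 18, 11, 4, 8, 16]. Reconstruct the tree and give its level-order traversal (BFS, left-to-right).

Inorder:  [4, 8, 11, 16, 18, 23, 27]
Preorder: [27, 23, 18, 11, 4, 8, 16]
Algorithm: preorder visits root first, so consume preorder in order;
for each root, split the current inorder slice at that value into
left-subtree inorder and right-subtree inorder, then recurse.
Recursive splits:
  root=27; inorder splits into left=[4, 8, 11, 16, 18, 23], right=[]
  root=23; inorder splits into left=[4, 8, 11, 16, 18], right=[]
  root=18; inorder splits into left=[4, 8, 11, 16], right=[]
  root=11; inorder splits into left=[4, 8], right=[16]
  root=4; inorder splits into left=[], right=[8]
  root=8; inorder splits into left=[], right=[]
  root=16; inorder splits into left=[], right=[]
Reconstructed level-order: [27, 23, 18, 11, 4, 16, 8]


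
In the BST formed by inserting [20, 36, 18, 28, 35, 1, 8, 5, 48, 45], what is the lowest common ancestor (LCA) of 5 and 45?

Tree insertion order: [20, 36, 18, 28, 35, 1, 8, 5, 48, 45]
Tree (level-order array): [20, 18, 36, 1, None, 28, 48, None, 8, None, 35, 45, None, 5]
In a BST, the LCA of p=5, q=45 is the first node v on the
root-to-leaf path with p <= v <= q (go left if both < v, right if both > v).
Walk from root:
  at 20: 5 <= 20 <= 45, this is the LCA
LCA = 20


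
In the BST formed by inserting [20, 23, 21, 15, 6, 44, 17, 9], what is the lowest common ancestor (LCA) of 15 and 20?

Tree insertion order: [20, 23, 21, 15, 6, 44, 17, 9]
Tree (level-order array): [20, 15, 23, 6, 17, 21, 44, None, 9]
In a BST, the LCA of p=15, q=20 is the first node v on the
root-to-leaf path with p <= v <= q (go left if both < v, right if both > v).
Walk from root:
  at 20: 15 <= 20 <= 20, this is the LCA
LCA = 20


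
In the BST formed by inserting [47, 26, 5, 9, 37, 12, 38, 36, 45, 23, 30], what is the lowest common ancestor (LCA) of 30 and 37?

Tree insertion order: [47, 26, 5, 9, 37, 12, 38, 36, 45, 23, 30]
Tree (level-order array): [47, 26, None, 5, 37, None, 9, 36, 38, None, 12, 30, None, None, 45, None, 23]
In a BST, the LCA of p=30, q=37 is the first node v on the
root-to-leaf path with p <= v <= q (go left if both < v, right if both > v).
Walk from root:
  at 47: both 30 and 37 < 47, go left
  at 26: both 30 and 37 > 26, go right
  at 37: 30 <= 37 <= 37, this is the LCA
LCA = 37


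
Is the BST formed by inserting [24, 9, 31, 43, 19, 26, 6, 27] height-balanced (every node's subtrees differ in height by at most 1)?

Tree (level-order array): [24, 9, 31, 6, 19, 26, 43, None, None, None, None, None, 27]
Definition: a tree is height-balanced if, at every node, |h(left) - h(right)| <= 1 (empty subtree has height -1).
Bottom-up per-node check:
  node 6: h_left=-1, h_right=-1, diff=0 [OK], height=0
  node 19: h_left=-1, h_right=-1, diff=0 [OK], height=0
  node 9: h_left=0, h_right=0, diff=0 [OK], height=1
  node 27: h_left=-1, h_right=-1, diff=0 [OK], height=0
  node 26: h_left=-1, h_right=0, diff=1 [OK], height=1
  node 43: h_left=-1, h_right=-1, diff=0 [OK], height=0
  node 31: h_left=1, h_right=0, diff=1 [OK], height=2
  node 24: h_left=1, h_right=2, diff=1 [OK], height=3
All nodes satisfy the balance condition.
Result: Balanced


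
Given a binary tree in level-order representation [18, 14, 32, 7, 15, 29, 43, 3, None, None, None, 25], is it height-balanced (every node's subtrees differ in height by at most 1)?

Tree (level-order array): [18, 14, 32, 7, 15, 29, 43, 3, None, None, None, 25]
Definition: a tree is height-balanced if, at every node, |h(left) - h(right)| <= 1 (empty subtree has height -1).
Bottom-up per-node check:
  node 3: h_left=-1, h_right=-1, diff=0 [OK], height=0
  node 7: h_left=0, h_right=-1, diff=1 [OK], height=1
  node 15: h_left=-1, h_right=-1, diff=0 [OK], height=0
  node 14: h_left=1, h_right=0, diff=1 [OK], height=2
  node 25: h_left=-1, h_right=-1, diff=0 [OK], height=0
  node 29: h_left=0, h_right=-1, diff=1 [OK], height=1
  node 43: h_left=-1, h_right=-1, diff=0 [OK], height=0
  node 32: h_left=1, h_right=0, diff=1 [OK], height=2
  node 18: h_left=2, h_right=2, diff=0 [OK], height=3
All nodes satisfy the balance condition.
Result: Balanced


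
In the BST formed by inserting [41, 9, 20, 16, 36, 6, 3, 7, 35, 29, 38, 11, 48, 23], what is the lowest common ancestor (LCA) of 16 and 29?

Tree insertion order: [41, 9, 20, 16, 36, 6, 3, 7, 35, 29, 38, 11, 48, 23]
Tree (level-order array): [41, 9, 48, 6, 20, None, None, 3, 7, 16, 36, None, None, None, None, 11, None, 35, 38, None, None, 29, None, None, None, 23]
In a BST, the LCA of p=16, q=29 is the first node v on the
root-to-leaf path with p <= v <= q (go left if both < v, right if both > v).
Walk from root:
  at 41: both 16 and 29 < 41, go left
  at 9: both 16 and 29 > 9, go right
  at 20: 16 <= 20 <= 29, this is the LCA
LCA = 20


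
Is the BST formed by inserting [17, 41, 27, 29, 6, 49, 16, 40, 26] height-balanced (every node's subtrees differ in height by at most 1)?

Tree (level-order array): [17, 6, 41, None, 16, 27, 49, None, None, 26, 29, None, None, None, None, None, 40]
Definition: a tree is height-balanced if, at every node, |h(left) - h(right)| <= 1 (empty subtree has height -1).
Bottom-up per-node check:
  node 16: h_left=-1, h_right=-1, diff=0 [OK], height=0
  node 6: h_left=-1, h_right=0, diff=1 [OK], height=1
  node 26: h_left=-1, h_right=-1, diff=0 [OK], height=0
  node 40: h_left=-1, h_right=-1, diff=0 [OK], height=0
  node 29: h_left=-1, h_right=0, diff=1 [OK], height=1
  node 27: h_left=0, h_right=1, diff=1 [OK], height=2
  node 49: h_left=-1, h_right=-1, diff=0 [OK], height=0
  node 41: h_left=2, h_right=0, diff=2 [FAIL (|2-0|=2 > 1)], height=3
  node 17: h_left=1, h_right=3, diff=2 [FAIL (|1-3|=2 > 1)], height=4
Node 41 violates the condition: |2 - 0| = 2 > 1.
Result: Not balanced


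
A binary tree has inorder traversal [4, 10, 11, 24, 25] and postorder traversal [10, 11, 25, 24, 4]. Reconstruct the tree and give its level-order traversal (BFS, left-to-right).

Inorder:   [4, 10, 11, 24, 25]
Postorder: [10, 11, 25, 24, 4]
Algorithm: postorder visits root last, so walk postorder right-to-left;
each value is the root of the current inorder slice — split it at that
value, recurse on the right subtree first, then the left.
Recursive splits:
  root=4; inorder splits into left=[], right=[10, 11, 24, 25]
  root=24; inorder splits into left=[10, 11], right=[25]
  root=25; inorder splits into left=[], right=[]
  root=11; inorder splits into left=[10], right=[]
  root=10; inorder splits into left=[], right=[]
Reconstructed level-order: [4, 24, 11, 25, 10]


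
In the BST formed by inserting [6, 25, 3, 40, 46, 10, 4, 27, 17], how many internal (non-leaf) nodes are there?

Tree built from: [6, 25, 3, 40, 46, 10, 4, 27, 17]
Tree (level-order array): [6, 3, 25, None, 4, 10, 40, None, None, None, 17, 27, 46]
Rule: An internal node has at least one child.
Per-node child counts:
  node 6: 2 child(ren)
  node 3: 1 child(ren)
  node 4: 0 child(ren)
  node 25: 2 child(ren)
  node 10: 1 child(ren)
  node 17: 0 child(ren)
  node 40: 2 child(ren)
  node 27: 0 child(ren)
  node 46: 0 child(ren)
Matching nodes: [6, 3, 25, 10, 40]
Count of internal (non-leaf) nodes: 5


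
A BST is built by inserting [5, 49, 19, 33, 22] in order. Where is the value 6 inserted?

Starting tree (level order): [5, None, 49, 19, None, None, 33, 22]
Insertion path: 5 -> 49 -> 19
Result: insert 6 as left child of 19
Final tree (level order): [5, None, 49, 19, None, 6, 33, None, None, 22]


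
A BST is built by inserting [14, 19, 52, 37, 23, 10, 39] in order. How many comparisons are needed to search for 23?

Search path for 23: 14 -> 19 -> 52 -> 37 -> 23
Found: True
Comparisons: 5


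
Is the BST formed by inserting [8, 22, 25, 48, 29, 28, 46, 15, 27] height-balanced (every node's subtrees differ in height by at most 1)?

Tree (level-order array): [8, None, 22, 15, 25, None, None, None, 48, 29, None, 28, 46, 27]
Definition: a tree is height-balanced if, at every node, |h(left) - h(right)| <= 1 (empty subtree has height -1).
Bottom-up per-node check:
  node 15: h_left=-1, h_right=-1, diff=0 [OK], height=0
  node 27: h_left=-1, h_right=-1, diff=0 [OK], height=0
  node 28: h_left=0, h_right=-1, diff=1 [OK], height=1
  node 46: h_left=-1, h_right=-1, diff=0 [OK], height=0
  node 29: h_left=1, h_right=0, diff=1 [OK], height=2
  node 48: h_left=2, h_right=-1, diff=3 [FAIL (|2--1|=3 > 1)], height=3
  node 25: h_left=-1, h_right=3, diff=4 [FAIL (|-1-3|=4 > 1)], height=4
  node 22: h_left=0, h_right=4, diff=4 [FAIL (|0-4|=4 > 1)], height=5
  node 8: h_left=-1, h_right=5, diff=6 [FAIL (|-1-5|=6 > 1)], height=6
Node 48 violates the condition: |2 - -1| = 3 > 1.
Result: Not balanced


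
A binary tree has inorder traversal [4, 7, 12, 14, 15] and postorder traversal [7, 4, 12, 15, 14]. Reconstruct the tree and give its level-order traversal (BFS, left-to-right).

Inorder:   [4, 7, 12, 14, 15]
Postorder: [7, 4, 12, 15, 14]
Algorithm: postorder visits root last, so walk postorder right-to-left;
each value is the root of the current inorder slice — split it at that
value, recurse on the right subtree first, then the left.
Recursive splits:
  root=14; inorder splits into left=[4, 7, 12], right=[15]
  root=15; inorder splits into left=[], right=[]
  root=12; inorder splits into left=[4, 7], right=[]
  root=4; inorder splits into left=[], right=[7]
  root=7; inorder splits into left=[], right=[]
Reconstructed level-order: [14, 12, 15, 4, 7]


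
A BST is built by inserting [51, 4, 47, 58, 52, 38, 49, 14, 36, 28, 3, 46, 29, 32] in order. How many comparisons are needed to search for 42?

Search path for 42: 51 -> 4 -> 47 -> 38 -> 46
Found: False
Comparisons: 5


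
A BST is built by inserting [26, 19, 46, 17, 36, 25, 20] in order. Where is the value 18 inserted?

Starting tree (level order): [26, 19, 46, 17, 25, 36, None, None, None, 20]
Insertion path: 26 -> 19 -> 17
Result: insert 18 as right child of 17
Final tree (level order): [26, 19, 46, 17, 25, 36, None, None, 18, 20]


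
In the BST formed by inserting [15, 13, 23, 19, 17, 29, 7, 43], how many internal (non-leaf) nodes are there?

Tree built from: [15, 13, 23, 19, 17, 29, 7, 43]
Tree (level-order array): [15, 13, 23, 7, None, 19, 29, None, None, 17, None, None, 43]
Rule: An internal node has at least one child.
Per-node child counts:
  node 15: 2 child(ren)
  node 13: 1 child(ren)
  node 7: 0 child(ren)
  node 23: 2 child(ren)
  node 19: 1 child(ren)
  node 17: 0 child(ren)
  node 29: 1 child(ren)
  node 43: 0 child(ren)
Matching nodes: [15, 13, 23, 19, 29]
Count of internal (non-leaf) nodes: 5


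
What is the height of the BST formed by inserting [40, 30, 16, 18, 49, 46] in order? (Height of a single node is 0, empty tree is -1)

Insertion order: [40, 30, 16, 18, 49, 46]
Tree (level-order array): [40, 30, 49, 16, None, 46, None, None, 18]
Compute height bottom-up (empty subtree = -1):
  height(18) = 1 + max(-1, -1) = 0
  height(16) = 1 + max(-1, 0) = 1
  height(30) = 1 + max(1, -1) = 2
  height(46) = 1 + max(-1, -1) = 0
  height(49) = 1 + max(0, -1) = 1
  height(40) = 1 + max(2, 1) = 3
Height = 3


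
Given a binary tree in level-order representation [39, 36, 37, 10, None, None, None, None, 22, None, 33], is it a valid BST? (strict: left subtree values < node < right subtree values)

Level-order array: [39, 36, 37, 10, None, None, None, None, 22, None, 33]
Validate using subtree bounds (lo, hi): at each node, require lo < value < hi,
then recurse left with hi=value and right with lo=value.
Preorder trace (stopping at first violation):
  at node 39 with bounds (-inf, +inf): OK
  at node 36 with bounds (-inf, 39): OK
  at node 10 with bounds (-inf, 36): OK
  at node 22 with bounds (10, 36): OK
  at node 33 with bounds (22, 36): OK
  at node 37 with bounds (39, +inf): VIOLATION
Node 37 violates its bound: not (39 < 37 < +inf).
Result: Not a valid BST


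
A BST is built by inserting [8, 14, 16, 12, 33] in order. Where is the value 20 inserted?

Starting tree (level order): [8, None, 14, 12, 16, None, None, None, 33]
Insertion path: 8 -> 14 -> 16 -> 33
Result: insert 20 as left child of 33
Final tree (level order): [8, None, 14, 12, 16, None, None, None, 33, 20]


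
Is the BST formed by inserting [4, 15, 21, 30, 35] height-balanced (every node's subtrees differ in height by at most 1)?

Tree (level-order array): [4, None, 15, None, 21, None, 30, None, 35]
Definition: a tree is height-balanced if, at every node, |h(left) - h(right)| <= 1 (empty subtree has height -1).
Bottom-up per-node check:
  node 35: h_left=-1, h_right=-1, diff=0 [OK], height=0
  node 30: h_left=-1, h_right=0, diff=1 [OK], height=1
  node 21: h_left=-1, h_right=1, diff=2 [FAIL (|-1-1|=2 > 1)], height=2
  node 15: h_left=-1, h_right=2, diff=3 [FAIL (|-1-2|=3 > 1)], height=3
  node 4: h_left=-1, h_right=3, diff=4 [FAIL (|-1-3|=4 > 1)], height=4
Node 21 violates the condition: |-1 - 1| = 2 > 1.
Result: Not balanced


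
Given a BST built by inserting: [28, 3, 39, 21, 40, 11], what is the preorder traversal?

Tree insertion order: [28, 3, 39, 21, 40, 11]
Tree (level-order array): [28, 3, 39, None, 21, None, 40, 11]
Preorder traversal: [28, 3, 21, 11, 39, 40]


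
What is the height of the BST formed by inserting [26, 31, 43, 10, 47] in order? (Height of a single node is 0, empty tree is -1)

Insertion order: [26, 31, 43, 10, 47]
Tree (level-order array): [26, 10, 31, None, None, None, 43, None, 47]
Compute height bottom-up (empty subtree = -1):
  height(10) = 1 + max(-1, -1) = 0
  height(47) = 1 + max(-1, -1) = 0
  height(43) = 1 + max(-1, 0) = 1
  height(31) = 1 + max(-1, 1) = 2
  height(26) = 1 + max(0, 2) = 3
Height = 3


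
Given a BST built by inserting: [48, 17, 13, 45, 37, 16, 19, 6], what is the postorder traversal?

Tree insertion order: [48, 17, 13, 45, 37, 16, 19, 6]
Tree (level-order array): [48, 17, None, 13, 45, 6, 16, 37, None, None, None, None, None, 19]
Postorder traversal: [6, 16, 13, 19, 37, 45, 17, 48]


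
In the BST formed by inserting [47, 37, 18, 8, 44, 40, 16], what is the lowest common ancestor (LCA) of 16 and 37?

Tree insertion order: [47, 37, 18, 8, 44, 40, 16]
Tree (level-order array): [47, 37, None, 18, 44, 8, None, 40, None, None, 16]
In a BST, the LCA of p=16, q=37 is the first node v on the
root-to-leaf path with p <= v <= q (go left if both < v, right if both > v).
Walk from root:
  at 47: both 16 and 37 < 47, go left
  at 37: 16 <= 37 <= 37, this is the LCA
LCA = 37


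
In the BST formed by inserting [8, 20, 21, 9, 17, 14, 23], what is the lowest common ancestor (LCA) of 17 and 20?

Tree insertion order: [8, 20, 21, 9, 17, 14, 23]
Tree (level-order array): [8, None, 20, 9, 21, None, 17, None, 23, 14]
In a BST, the LCA of p=17, q=20 is the first node v on the
root-to-leaf path with p <= v <= q (go left if both < v, right if both > v).
Walk from root:
  at 8: both 17 and 20 > 8, go right
  at 20: 17 <= 20 <= 20, this is the LCA
LCA = 20


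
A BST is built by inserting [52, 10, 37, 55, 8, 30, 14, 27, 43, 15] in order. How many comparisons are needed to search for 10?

Search path for 10: 52 -> 10
Found: True
Comparisons: 2


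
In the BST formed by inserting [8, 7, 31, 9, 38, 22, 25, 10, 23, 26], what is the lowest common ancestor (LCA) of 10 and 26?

Tree insertion order: [8, 7, 31, 9, 38, 22, 25, 10, 23, 26]
Tree (level-order array): [8, 7, 31, None, None, 9, 38, None, 22, None, None, 10, 25, None, None, 23, 26]
In a BST, the LCA of p=10, q=26 is the first node v on the
root-to-leaf path with p <= v <= q (go left if both < v, right if both > v).
Walk from root:
  at 8: both 10 and 26 > 8, go right
  at 31: both 10 and 26 < 31, go left
  at 9: both 10 and 26 > 9, go right
  at 22: 10 <= 22 <= 26, this is the LCA
LCA = 22


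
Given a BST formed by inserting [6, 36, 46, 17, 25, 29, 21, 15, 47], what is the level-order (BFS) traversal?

Tree insertion order: [6, 36, 46, 17, 25, 29, 21, 15, 47]
Tree (level-order array): [6, None, 36, 17, 46, 15, 25, None, 47, None, None, 21, 29]
BFS from the root, enqueuing left then right child of each popped node:
  queue [6] -> pop 6, enqueue [36], visited so far: [6]
  queue [36] -> pop 36, enqueue [17, 46], visited so far: [6, 36]
  queue [17, 46] -> pop 17, enqueue [15, 25], visited so far: [6, 36, 17]
  queue [46, 15, 25] -> pop 46, enqueue [47], visited so far: [6, 36, 17, 46]
  queue [15, 25, 47] -> pop 15, enqueue [none], visited so far: [6, 36, 17, 46, 15]
  queue [25, 47] -> pop 25, enqueue [21, 29], visited so far: [6, 36, 17, 46, 15, 25]
  queue [47, 21, 29] -> pop 47, enqueue [none], visited so far: [6, 36, 17, 46, 15, 25, 47]
  queue [21, 29] -> pop 21, enqueue [none], visited so far: [6, 36, 17, 46, 15, 25, 47, 21]
  queue [29] -> pop 29, enqueue [none], visited so far: [6, 36, 17, 46, 15, 25, 47, 21, 29]
Result: [6, 36, 17, 46, 15, 25, 47, 21, 29]


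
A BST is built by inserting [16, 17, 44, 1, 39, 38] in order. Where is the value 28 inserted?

Starting tree (level order): [16, 1, 17, None, None, None, 44, 39, None, 38]
Insertion path: 16 -> 17 -> 44 -> 39 -> 38
Result: insert 28 as left child of 38
Final tree (level order): [16, 1, 17, None, None, None, 44, 39, None, 38, None, 28]


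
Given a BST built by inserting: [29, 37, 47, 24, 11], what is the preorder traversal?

Tree insertion order: [29, 37, 47, 24, 11]
Tree (level-order array): [29, 24, 37, 11, None, None, 47]
Preorder traversal: [29, 24, 11, 37, 47]


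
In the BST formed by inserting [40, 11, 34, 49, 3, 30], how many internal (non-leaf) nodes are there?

Tree built from: [40, 11, 34, 49, 3, 30]
Tree (level-order array): [40, 11, 49, 3, 34, None, None, None, None, 30]
Rule: An internal node has at least one child.
Per-node child counts:
  node 40: 2 child(ren)
  node 11: 2 child(ren)
  node 3: 0 child(ren)
  node 34: 1 child(ren)
  node 30: 0 child(ren)
  node 49: 0 child(ren)
Matching nodes: [40, 11, 34]
Count of internal (non-leaf) nodes: 3


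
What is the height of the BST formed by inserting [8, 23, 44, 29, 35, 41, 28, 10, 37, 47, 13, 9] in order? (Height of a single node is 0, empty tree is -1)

Insertion order: [8, 23, 44, 29, 35, 41, 28, 10, 37, 47, 13, 9]
Tree (level-order array): [8, None, 23, 10, 44, 9, 13, 29, 47, None, None, None, None, 28, 35, None, None, None, None, None, 41, 37]
Compute height bottom-up (empty subtree = -1):
  height(9) = 1 + max(-1, -1) = 0
  height(13) = 1 + max(-1, -1) = 0
  height(10) = 1 + max(0, 0) = 1
  height(28) = 1 + max(-1, -1) = 0
  height(37) = 1 + max(-1, -1) = 0
  height(41) = 1 + max(0, -1) = 1
  height(35) = 1 + max(-1, 1) = 2
  height(29) = 1 + max(0, 2) = 3
  height(47) = 1 + max(-1, -1) = 0
  height(44) = 1 + max(3, 0) = 4
  height(23) = 1 + max(1, 4) = 5
  height(8) = 1 + max(-1, 5) = 6
Height = 6


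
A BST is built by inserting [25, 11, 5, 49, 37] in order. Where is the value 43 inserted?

Starting tree (level order): [25, 11, 49, 5, None, 37]
Insertion path: 25 -> 49 -> 37
Result: insert 43 as right child of 37
Final tree (level order): [25, 11, 49, 5, None, 37, None, None, None, None, 43]


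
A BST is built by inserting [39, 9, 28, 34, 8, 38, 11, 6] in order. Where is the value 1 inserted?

Starting tree (level order): [39, 9, None, 8, 28, 6, None, 11, 34, None, None, None, None, None, 38]
Insertion path: 39 -> 9 -> 8 -> 6
Result: insert 1 as left child of 6
Final tree (level order): [39, 9, None, 8, 28, 6, None, 11, 34, 1, None, None, None, None, 38]
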